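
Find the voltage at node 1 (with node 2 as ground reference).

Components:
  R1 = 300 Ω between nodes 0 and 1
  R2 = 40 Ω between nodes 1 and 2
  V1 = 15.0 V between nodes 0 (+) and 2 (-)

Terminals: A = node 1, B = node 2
Nodal analysis, taking node 2 as the 0 V reference.
Source V1 fixes V_0 = 15 V.
KCL at each unknown node (sum of currents leaving = 0; resistances in Ω):
  Node 1: (V_1 - 15)/300 + (V_1 - 0)/40 = 0
Collecting terms: 0.02833 × V_1 = 0.05  =>  V_1 = 1.765 V
The requested potential is V_1 = 1.765 V.

Final answer: V_1 = 1.765 V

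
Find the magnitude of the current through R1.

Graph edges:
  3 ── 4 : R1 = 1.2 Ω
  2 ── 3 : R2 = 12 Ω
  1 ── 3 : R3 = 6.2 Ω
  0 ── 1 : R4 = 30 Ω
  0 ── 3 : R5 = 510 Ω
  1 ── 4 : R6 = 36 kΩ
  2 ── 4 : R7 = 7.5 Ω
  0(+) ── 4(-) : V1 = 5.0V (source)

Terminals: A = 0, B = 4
Nodal analysis, taking node 4 as the 0 V reference.
Source V1 fixes V_0 = 5 V.
KCL at each unknown node (sum of currents leaving = 0; resistances in Ω):
  Node 1: (V_1 - V_3)/6.2 + (V_1 - 5)/30 + (V_1 - 0)/36000 = 0
  Node 2: (V_2 - V_3)/12 + (V_2 - 0)/7.5 = 0
  Node 3: (V_3 - 0)/1.2 + (V_3 - V_2)/12 + (V_3 - V_1)/6.2 + (V_3 - 5)/510 = 0
Collecting terms (coefficients in siemens):
  0.1947·V_1 - 0.1613·V_3 = 0.1667
  0.2167·V_2 - 0.08333·V_3 = 0
  1.08·V_3 - 0.1613·V_1 - 0.08333·V_2 = 0.009804
Solving these 3 simultaneous equations (Gaussian elimination) gives:
  V_1 = 0.9903 V, V_2 = 0.06222 V, V_3 = 0.1618 V
I_R1 = (V_3 - V_4)/R1 = (0.1618 - 0)/1.2 = 0.1348 A
|I_R1| = 0.1348 A

Final answer: |I_R1| = 0.1348 A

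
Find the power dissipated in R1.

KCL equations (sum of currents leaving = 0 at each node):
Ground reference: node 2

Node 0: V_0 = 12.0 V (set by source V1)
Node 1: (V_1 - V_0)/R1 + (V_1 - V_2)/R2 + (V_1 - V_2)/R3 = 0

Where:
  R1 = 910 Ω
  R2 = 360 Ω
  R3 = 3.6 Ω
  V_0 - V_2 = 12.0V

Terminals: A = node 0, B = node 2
Nodal analysis, taking node 2 as the 0 V reference.
Source V1 fixes V_0 = 12 V.
KCL at each unknown node (sum of currents leaving = 0; resistances in Ω):
  Node 1: (V_1 - 12)/910 + (V_1 - 0)/360 + (V_1 - 0)/3.6 = 0
Collecting terms: 0.2817 × V_1 = 0.01319  =>  V_1 = 0.04682 V
I_R1 = (V_0 - V_1)/R1 = (12 - 0.04682)/910 = 0.01314 A
P_R1 = I_R1² × R1 = (0.01314)² × 910 = 0.157 W

Final answer: 0.157 W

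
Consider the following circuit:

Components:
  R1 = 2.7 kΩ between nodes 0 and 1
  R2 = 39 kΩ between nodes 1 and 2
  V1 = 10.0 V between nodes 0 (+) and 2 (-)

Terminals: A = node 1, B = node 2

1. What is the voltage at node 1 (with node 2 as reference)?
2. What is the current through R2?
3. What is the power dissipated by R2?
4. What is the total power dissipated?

Nodal analysis, taking node 2 as the 0 V reference.
Source V1 fixes V_0 = 10 V.
KCL at each unknown node (sum of currents leaving = 0; resistances in Ω):
  Node 1: (V_1 - 10)/2700 + (V_1 - 0)/39000 = 0
Collecting terms: 0.000396 × V_1 = 0.003704  =>  V_1 = 9.353 V
Part 1:
  Read off the nodal solution: V_1 = 9.353 V
Part 2:
  I_R2 = (V_1 - V_2)/R2 = (9.353 - 0)/39000 = 0.0002398 A
  Magnitude: I_R2 = 0.0002398 A
Part 3:
  I_R2 = (V_1 - V_2)/R2 = (9.353 - 0)/39000 = 0.0002398 A
  P_R2 = I_R2² × R2 = (0.0002398)² × 39000 = 0.002243 W
Part 4:
  Power in each resistor, P = (ΔV)²/R:
    P_R1 = (10 - 9.353)²/2700 = 0.0001553 W
    P_R2 = (9.353 - 0)²/39000 = 0.002243 W
  P_total = P_R1 + P_R2 = 0.002398 W

Final answers:
1. V_1 = 9.353 V
2. I_R2 = 0.0002398 A
3. P_R2 = 0.002243 W
4. P_total = 0.002398 W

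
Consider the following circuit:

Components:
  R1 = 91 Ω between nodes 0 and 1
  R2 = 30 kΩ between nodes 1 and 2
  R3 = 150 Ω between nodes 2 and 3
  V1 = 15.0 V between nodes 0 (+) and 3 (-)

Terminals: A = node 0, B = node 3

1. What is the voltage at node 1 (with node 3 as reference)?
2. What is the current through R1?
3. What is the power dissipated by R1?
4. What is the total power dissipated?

Nodal analysis, taking node 3 as the 0 V reference.
Source V1 fixes V_0 = 15 V.
KCL at each unknown node (sum of currents leaving = 0; resistances in Ω):
  Node 1: (V_1 - 15)/91 + (V_1 - V_2)/30000 = 0
  Node 2: (V_2 - V_1)/30000 + (V_2 - 0)/150 = 0
Collecting terms (coefficients in siemens):
  0.01102·V_1 - 0.00003333·V_2 = 0.1648
  0.0067·V_2 - 0.00003333·V_1 = 0
Determinant D = (0.01102)(0.0067) - (-0.00003333)(-0.00003333) = 0.00007385
V_1 = [(0.1648)(0.0067) - (-0.00003333)(0)]/D = 14.95 V
V_2 = [(0.01102)(0) - (0.1648)(-0.00003333)]/D = 0.0744 V
Part 1:
  Read off the nodal solution: V_1 = 14.95 V
Part 2:
  I_R1 = (V_0 - V_1)/R1 = (15 - 14.95)/91 = 0.000496 A
  Magnitude: I_R1 = 0.000496 A
Part 3:
  I_R1 = (V_0 - V_1)/R1 = (15 - 14.95)/91 = 0.000496 A
  P_R1 = I_R1² × R1 = (0.000496)² × 91 = 0.00002239 W
Part 4:
  Power in each resistor, P = (ΔV)²/R:
    P_R1 = (15 - 14.95)²/91 = 0.00002239 W
    P_R2 = (14.95 - 0.0744)²/30000 = 0.007381 W
    P_R3 = (0.0744 - 0)²/150 = 0.0000369 W
  P_total = P_R1 + P_R2 + P_R3 = 0.00744 W

Final answers:
1. V_1 = 14.95 V
2. I_R1 = 0.000496 A
3. P_R1 = 2.239e-05 W
4. P_total = 0.00744 W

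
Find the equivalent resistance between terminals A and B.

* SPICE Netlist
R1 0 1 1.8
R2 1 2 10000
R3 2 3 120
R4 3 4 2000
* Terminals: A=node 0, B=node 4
Reduce the network between node 0 (A) and node 4 (B) by series/parallel combination:
  Rs1 = R1 + R2 (series, joined only at node 1) = 1.8 + 10000 = 10000 Ω
  Rs2 = R3 + Rs1 (series, joined only at node 2) = 120 + 10000 = 10120 Ω
  Rs3 = R4 + Rs2 (series, joined only at node 3) = 2000 + 10120 = 12120 Ω
R_eq = 12.12 kΩ

Final answer: 12.12 kΩ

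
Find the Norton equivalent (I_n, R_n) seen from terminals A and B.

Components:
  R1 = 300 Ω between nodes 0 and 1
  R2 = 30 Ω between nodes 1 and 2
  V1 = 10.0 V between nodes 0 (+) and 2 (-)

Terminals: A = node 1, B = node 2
Find the Thévenin equivalent first; then I_n = V_th/R_th and R_n = R_th.
Step 1 — V_th is the open-circuit voltage V_A - V_B (nothing connected across the terminals).
Nodal analysis, taking node 2 as the 0 V reference.
Source V1 fixes V_0 = 10 V.
KCL at each unknown node (sum of currents leaving = 0; resistances in Ω):
  Node 1: (V_1 - 10)/300 + (V_1 - 0)/30 = 0
Collecting terms: 0.03667 × V_1 = 0.03333  =>  V_1 = 0.9091 V
V_th = V_1 - V_2 = 0.9091 - 0 = 0.9091 V
Step 2 — R_th: zero the source — replace V1 by a short circuit (node 2 merges into node 0) — and find the resistance seen between A (node 1) and B (node 0).
Reduce the network between node 1 (A) and node 0 (B) by series/parallel combination:
  Rp1 = R1 ‖ R2 (parallel, both between nodes 0 and 1) = 1/(1/300 + 1/30) = 27.27 Ω
R_th = 27.27 Ω
I_n = V_th/R_th = 0.9091/27.27 = 0.03333 A, and R_n = R_th = 27.27 Ω

Final answer: I_n = 0.03333 A, R_n = 27.27 Ω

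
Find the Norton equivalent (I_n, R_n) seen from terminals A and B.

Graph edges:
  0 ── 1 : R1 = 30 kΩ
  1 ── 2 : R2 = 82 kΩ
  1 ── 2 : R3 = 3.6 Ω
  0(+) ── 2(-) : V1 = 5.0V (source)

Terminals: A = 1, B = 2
Find the Thévenin equivalent first; then I_n = V_th/R_th and R_n = R_th.
Step 1 — V_th is the open-circuit voltage V_A - V_B (nothing connected across the terminals).
Nodal analysis, taking node 2 as the 0 V reference.
Source V1 fixes V_0 = 5 V.
KCL at each unknown node (sum of currents leaving = 0; resistances in Ω):
  Node 1: (V_1 - 5)/30000 + (V_1 - 0)/82000 + (V_1 - 0)/3.6 = 0
Collecting terms: 0.2778 × V_1 = 0.0001667  =>  V_1 = 0.0005999 V
V_th = V_1 - V_2 = 0.0005999 - 0 = 0.0005999 V
Step 2 — R_th: zero the source — replace V1 by a short circuit (node 2 merges into node 0) — and find the resistance seen between A (node 1) and B (node 0).
Reduce the network between node 1 (A) and node 0 (B) by series/parallel combination:
  Rp1 = R1 ‖ R2 ‖ R3 (parallel, all between nodes 0 and 1) = 1/(1/30000 + 1/82000 + 1/3.6) = 3.599 Ω
R_th = 3.599 Ω
I_n = V_th/R_th = 0.0005999/3.599 = 0.0001667 A, and R_n = R_th = 3.599 Ω

Final answer: I_n = 0.0001667 A, R_n = 3.599 Ω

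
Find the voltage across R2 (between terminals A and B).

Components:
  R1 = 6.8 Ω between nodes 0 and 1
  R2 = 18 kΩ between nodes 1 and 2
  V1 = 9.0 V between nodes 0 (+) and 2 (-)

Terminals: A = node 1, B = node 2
R1 and R2 are in series across V1 (node 0 → node 1 → node 2), and the output A–B is taken across R2, so this is a voltage divider.
Series current: I = V1/(R1 + R2) = 9/(6.8 + 18000) = 9/18010 = 0.0004998 A
V_R2 = I × R2 = V1 × R2/(R1 + R2) = 9 × 18000/18010 = 8.997 V

Final answer: 8.997 V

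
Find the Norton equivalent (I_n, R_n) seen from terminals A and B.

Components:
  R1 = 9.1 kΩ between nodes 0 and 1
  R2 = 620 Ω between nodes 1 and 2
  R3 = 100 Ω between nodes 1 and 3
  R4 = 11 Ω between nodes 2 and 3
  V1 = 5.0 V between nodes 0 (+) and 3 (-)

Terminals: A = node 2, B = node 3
Find the Thévenin equivalent first; then I_n = V_th/R_th and R_n = R_th.
Step 1 — V_th is the open-circuit voltage V_A - V_B (nothing connected across the terminals).
Nodal analysis, taking node 3 as the 0 V reference.
Source V1 fixes V_0 = 5 V.
KCL at each unknown node (sum of currents leaving = 0; resistances in Ω):
  Node 1: (V_1 - 5)/9100 + (V_1 - V_2)/620 + (V_1 - 0)/100 = 0
  Node 2: (V_2 - V_1)/620 + (V_2 - 0)/11 = 0
Collecting terms (coefficients in siemens):
  0.01172·V_1 - 0.001613·V_2 = 0.0005495
  0.09252·V_2 - 0.001613·V_1 = 0
Determinant D = (0.01172)(0.09252) - (-0.001613)(-0.001613) = 0.001082
V_1 = [(0.0005495)(0.09252) - (-0.001613)(0)]/D = 0.04698 V
V_2 = [(0.01172)(0) - (0.0005495)(-0.001613)]/D = 0.000819 V
V_th = V_2 - V_3 = 0.000819 - 0 = 0.000819 V
Step 2 — R_th: zero the source — replace V1 by a short circuit (node 3 merges into node 0) — and find the resistance seen between A (node 2) and B (node 0).
Reduce the network between node 2 (A) and node 0 (B) by series/parallel combination:
  Rp1 = R1 ‖ R3 (parallel, both between nodes 0 and 1) = 1/(1/9100 + 1/100) = 98.91 Ω
  Rs1 = R2 + Rp1 (series, joined only at node 1) = 620 + 98.91 = 718.9 Ω
  Rp2 = R4 ‖ Rs1 (parallel, both between nodes 0 and 2) = 1/(1/11 + 1/718.9) = 10.83 Ω
R_th = 10.83 Ω
I_n = V_th/R_th = 0.000819/10.83 = 0.0000756 A, and R_n = R_th = 10.83 Ω

Final answer: I_n = 7.56e-05 A, R_n = 10.83 Ω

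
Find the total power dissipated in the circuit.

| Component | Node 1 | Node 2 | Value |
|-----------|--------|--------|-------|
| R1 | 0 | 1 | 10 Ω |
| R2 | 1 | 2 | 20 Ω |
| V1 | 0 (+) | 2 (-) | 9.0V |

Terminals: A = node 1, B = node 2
Nodal analysis, taking node 2 as the 0 V reference.
Source V1 fixes V_0 = 9 V.
KCL at each unknown node (sum of currents leaving = 0; resistances in Ω):
  Node 1: (V_1 - 9)/10 + (V_1 - 0)/20 = 0
Collecting terms: 0.15 × V_1 = 0.9  =>  V_1 = 6 V
Power in each resistor, P = (ΔV)²/R:
  P_R1 = (9 - 6)²/10 = 0.9 W
  P_R2 = (6 - 0)²/20 = 1.8 W
P_total = P_R1 + P_R2 = 2.7 W

Final answer: 2.7 W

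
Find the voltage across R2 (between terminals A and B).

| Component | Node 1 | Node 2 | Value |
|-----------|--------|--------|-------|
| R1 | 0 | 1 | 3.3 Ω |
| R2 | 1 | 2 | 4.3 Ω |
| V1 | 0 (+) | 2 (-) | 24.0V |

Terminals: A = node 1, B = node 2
R1 and R2 are in series across V1 (node 0 → node 1 → node 2), and the output A–B is taken across R2, so this is a voltage divider.
Series current: I = V1/(R1 + R2) = 24/(3.3 + 4.3) = 24/7.6 = 3.158 A
V_R2 = I × R2 = V1 × R2/(R1 + R2) = 24 × 4.3/7.6 = 13.58 V

Final answer: 13.58 V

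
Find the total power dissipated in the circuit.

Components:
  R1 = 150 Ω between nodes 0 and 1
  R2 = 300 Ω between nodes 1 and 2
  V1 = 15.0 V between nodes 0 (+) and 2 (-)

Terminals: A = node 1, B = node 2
Nodal analysis, taking node 2 as the 0 V reference.
Source V1 fixes V_0 = 15 V.
KCL at each unknown node (sum of currents leaving = 0; resistances in Ω):
  Node 1: (V_1 - 15)/150 + (V_1 - 0)/300 = 0
Collecting terms: 0.01 × V_1 = 0.1  =>  V_1 = 10 V
Power in each resistor, P = (ΔV)²/R:
  P_R1 = (15 - 10)²/150 = 0.1667 W
  P_R2 = (10 - 0)²/300 = 0.3333 W
P_total = P_R1 + P_R2 = 0.5 W

Final answer: 0.5 W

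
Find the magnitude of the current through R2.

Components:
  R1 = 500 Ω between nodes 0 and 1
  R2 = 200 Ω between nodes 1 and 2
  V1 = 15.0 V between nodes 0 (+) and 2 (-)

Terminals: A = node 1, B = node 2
Nodal analysis, taking node 2 as the 0 V reference.
Source V1 fixes V_0 = 15 V.
KCL at each unknown node (sum of currents leaving = 0; resistances in Ω):
  Node 1: (V_1 - 15)/500 + (V_1 - 0)/200 = 0
Collecting terms: 0.007 × V_1 = 0.03  =>  V_1 = 4.286 V
I_R2 = (V_1 - V_2)/R2 = (4.286 - 0)/200 = 0.02143 A
|I_R2| = 0.02143 A

Final answer: |I_R2| = 0.02143 A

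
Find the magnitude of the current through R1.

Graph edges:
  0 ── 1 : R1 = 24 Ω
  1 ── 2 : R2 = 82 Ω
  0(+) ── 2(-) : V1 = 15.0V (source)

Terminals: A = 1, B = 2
Nodal analysis, taking node 2 as the 0 V reference.
Source V1 fixes V_0 = 15 V.
KCL at each unknown node (sum of currents leaving = 0; resistances in Ω):
  Node 1: (V_1 - 15)/24 + (V_1 - 0)/82 = 0
Collecting terms: 0.05386 × V_1 = 0.625  =>  V_1 = 11.6 V
I_R1 = (V_0 - V_1)/R1 = (15 - 11.6)/24 = 0.1415 A
|I_R1| = 0.1415 A

Final answer: |I_R1| = 0.1415 A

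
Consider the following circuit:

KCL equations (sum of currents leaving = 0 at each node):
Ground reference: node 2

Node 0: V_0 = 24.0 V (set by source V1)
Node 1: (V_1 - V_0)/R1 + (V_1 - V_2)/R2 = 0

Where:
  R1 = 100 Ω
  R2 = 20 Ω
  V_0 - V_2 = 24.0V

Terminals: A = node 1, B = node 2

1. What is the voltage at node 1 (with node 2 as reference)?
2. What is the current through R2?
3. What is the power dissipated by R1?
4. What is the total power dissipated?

Nodal analysis, taking node 2 as the 0 V reference.
Source V1 fixes V_0 = 24 V.
KCL at each unknown node (sum of currents leaving = 0; resistances in Ω):
  Node 1: (V_1 - 24)/100 + (V_1 - 0)/20 = 0
Collecting terms: 0.06 × V_1 = 0.24  =>  V_1 = 4 V
Part 1:
  Read off the nodal solution: V_1 = 4 V
Part 2:
  I_R2 = (V_1 - V_2)/R2 = (4 - 0)/20 = 0.2 A
  Magnitude: I_R2 = 0.2 A
Part 3:
  I_R1 = (V_0 - V_1)/R1 = (24 - 4)/100 = 0.2 A
  P_R1 = I_R1² × R1 = (0.2)² × 100 = 4 W
Part 4:
  Power in each resistor, P = (ΔV)²/R:
    P_R1 = (24 - 4)²/100 = 4 W
    P_R2 = (4 - 0)²/20 = 0.8 W
  P_total = P_R1 + P_R2 = 4.8 W

Final answers:
1. V_1 = 4 V
2. I_R2 = 0.2 A
3. P_R1 = 4 W
4. P_total = 4.8 W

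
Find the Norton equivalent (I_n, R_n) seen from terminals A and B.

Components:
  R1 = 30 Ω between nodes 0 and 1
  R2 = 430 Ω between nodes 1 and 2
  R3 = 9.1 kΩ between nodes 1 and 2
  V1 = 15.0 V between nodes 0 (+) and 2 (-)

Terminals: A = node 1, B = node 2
Find the Thévenin equivalent first; then I_n = V_th/R_th and R_n = R_th.
Step 1 — V_th is the open-circuit voltage V_A - V_B (nothing connected across the terminals).
Nodal analysis, taking node 2 as the 0 V reference.
Source V1 fixes V_0 = 15 V.
KCL at each unknown node (sum of currents leaving = 0; resistances in Ω):
  Node 1: (V_1 - 15)/30 + (V_1 - 0)/430 + (V_1 - 0)/9100 = 0
Collecting terms: 0.03577 × V_1 = 0.5  =>  V_1 = 13.98 V
V_th = V_1 - V_2 = 13.98 - 0 = 13.98 V
Step 2 — R_th: zero the source — replace V1 by a short circuit (node 2 merges into node 0) — and find the resistance seen between A (node 1) and B (node 0).
Reduce the network between node 1 (A) and node 0 (B) by series/parallel combination:
  Rp1 = R1 ‖ R2 ‖ R3 (parallel, all between nodes 0 and 1) = 1/(1/30 + 1/430 + 1/9100) = 27.96 Ω
R_th = 27.96 Ω
I_n = V_th/R_th = 13.98/27.96 = 0.5 A, and R_n = R_th = 27.96 Ω

Final answer: I_n = 0.5 A, R_n = 27.96 Ω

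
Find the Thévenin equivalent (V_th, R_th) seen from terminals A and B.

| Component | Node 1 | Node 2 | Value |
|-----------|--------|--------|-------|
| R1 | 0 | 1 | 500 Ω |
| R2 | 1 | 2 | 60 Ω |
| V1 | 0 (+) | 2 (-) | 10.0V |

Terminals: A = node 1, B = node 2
Step 1 — V_th is the open-circuit voltage V_A - V_B (nothing connected across the terminals).
Nodal analysis, taking node 2 as the 0 V reference.
Source V1 fixes V_0 = 10 V.
KCL at each unknown node (sum of currents leaving = 0; resistances in Ω):
  Node 1: (V_1 - 10)/500 + (V_1 - 0)/60 = 0
Collecting terms: 0.01867 × V_1 = 0.02  =>  V_1 = 1.071 V
V_th = V_1 - V_2 = 1.071 - 0 = 1.071 V
Step 2 — R_th: zero the source — replace V1 by a short circuit (node 2 merges into node 0) — and find the resistance seen between A (node 1) and B (node 0).
Reduce the network between node 1 (A) and node 0 (B) by series/parallel combination:
  Rp1 = R1 ‖ R2 (parallel, both between nodes 0 and 1) = 1/(1/500 + 1/60) = 53.57 Ω
R_th = 53.57 Ω

Final answer: V_th = 1.071 V, R_th = 53.57 Ω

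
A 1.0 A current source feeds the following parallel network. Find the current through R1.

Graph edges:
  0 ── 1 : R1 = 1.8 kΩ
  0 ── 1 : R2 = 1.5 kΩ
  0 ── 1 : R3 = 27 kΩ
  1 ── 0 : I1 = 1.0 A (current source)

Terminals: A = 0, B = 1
All resistors sit directly between nodes 0 and 1, so they are in parallel and share one voltage V; the full source current 1 A splits among them.
1/R_par = 1/1800 + 1/1500 + 1/27000 = 0.001259 S  =>  R_par = 794.1 Ω
V = I × R_par = 1 × 794.1 = 794.1 V
I_R1 = V/R1 = 794.1/1800 = 0.4412 A

Final answer: 0.4412 A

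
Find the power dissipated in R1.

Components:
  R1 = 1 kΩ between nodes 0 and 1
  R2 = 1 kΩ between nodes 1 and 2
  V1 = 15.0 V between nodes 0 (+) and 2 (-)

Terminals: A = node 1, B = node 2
Nodal analysis, taking node 2 as the 0 V reference.
Source V1 fixes V_0 = 15 V.
KCL at each unknown node (sum of currents leaving = 0; resistances in Ω):
  Node 1: (V_1 - 15)/1000 + (V_1 - 0)/1000 = 0
Collecting terms: 0.002 × V_1 = 0.015  =>  V_1 = 7.5 V
I_R1 = (V_0 - V_1)/R1 = (15 - 7.5)/1000 = 0.0075 A
P_R1 = I_R1² × R1 = (0.0075)² × 1000 = 0.05625 W

Final answer: 0.05625 W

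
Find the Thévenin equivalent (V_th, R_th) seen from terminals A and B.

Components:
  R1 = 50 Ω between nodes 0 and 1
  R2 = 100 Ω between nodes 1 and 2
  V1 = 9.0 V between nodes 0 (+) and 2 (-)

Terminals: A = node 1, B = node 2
Step 1 — V_th is the open-circuit voltage V_A - V_B (nothing connected across the terminals).
Nodal analysis, taking node 2 as the 0 V reference.
Source V1 fixes V_0 = 9 V.
KCL at each unknown node (sum of currents leaving = 0; resistances in Ω):
  Node 1: (V_1 - 9)/50 + (V_1 - 0)/100 = 0
Collecting terms: 0.03 × V_1 = 0.18  =>  V_1 = 6 V
V_th = V_1 - V_2 = 6 - 0 = 6 V
Step 2 — R_th: zero the source — replace V1 by a short circuit (node 2 merges into node 0) — and find the resistance seen between A (node 1) and B (node 0).
Reduce the network between node 1 (A) and node 0 (B) by series/parallel combination:
  Rp1 = R1 ‖ R2 (parallel, both between nodes 0 and 1) = 1/(1/50 + 1/100) = 33.33 Ω
R_th = 33.33 Ω

Final answer: V_th = 6 V, R_th = 33.33 Ω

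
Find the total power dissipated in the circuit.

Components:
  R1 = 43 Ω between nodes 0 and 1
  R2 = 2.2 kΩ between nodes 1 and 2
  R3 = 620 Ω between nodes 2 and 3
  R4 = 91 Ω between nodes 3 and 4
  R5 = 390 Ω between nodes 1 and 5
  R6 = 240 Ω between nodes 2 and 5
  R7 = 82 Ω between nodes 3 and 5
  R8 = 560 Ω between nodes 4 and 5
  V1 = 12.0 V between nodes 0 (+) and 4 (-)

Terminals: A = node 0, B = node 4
Nodal analysis, taking node 4 as the 0 V reference.
Source V1 fixes V_0 = 12 V.
KCL at each unknown node (sum of currents leaving = 0; resistances in Ω):
  Node 1: (V_1 - 12)/43 + (V_1 - V_2)/2200 + (V_1 - V_5)/390 = 0
  Node 2: (V_2 - V_1)/2200 + (V_2 - V_3)/620 + (V_2 - V_5)/240 = 0
  Node 3: (V_3 - V_2)/620 + (V_3 - 0)/91 + (V_3 - V_5)/82 = 0
  Node 5: (V_5 - V_1)/390 + (V_5 - V_2)/240 + (V_5 - V_3)/82 + (V_5 - 0)/560 = 0
Collecting terms (coefficients in siemens):
  0.02627·V_1 - 0.0004545·V_2 - 0.002564·V_5 = 0.2791
  0.006234·V_2 - 0.0004545·V_1 - 0.001613·V_3 - 0.004167·V_5 = 0
  0.0248·V_3 - 0.001613·V_2 - 0.0122·V_5 = 0
  0.02071·V_5 - 0.002564·V_1 - 0.004167·V_2 - 0.0122·V_3 = 0
Solving these 4 simultaneous equations (Gaussian elimination) gives:
  V_1 = 10.97 V, V_2 = 3.246 V, V_3 = 1.689 V, V_5 = 3.006 V
Power in each resistor, P = (ΔV)²/R:
  P_R1 = (12 - 10.97)²/43 = 0.02463 W
  P_R2 = (10.97 - 3.246)²/2200 = 0.02712 W
  P_R3 = (3.246 - 1.689)²/620 = 0.003908 W
  P_R4 = (1.689 - 0)²/91 = 0.03137 W
  P_R5 = (10.97 - 3.006)²/390 = 0.1627 W
  P_R6 = (3.246 - 3.006)²/240 = 0.0002402 W
  P_R7 = (1.689 - 3.006)²/82 = 0.02114 W
  P_R8 = (0 - 3.006)²/560 = 0.01614 W
P_total = P_R1 + P_R2 + P_R3 + P_R4 + P_R5 + P_R6 + P_R7 + P_R8 = 0.2872 W

Final answer: 0.2872 W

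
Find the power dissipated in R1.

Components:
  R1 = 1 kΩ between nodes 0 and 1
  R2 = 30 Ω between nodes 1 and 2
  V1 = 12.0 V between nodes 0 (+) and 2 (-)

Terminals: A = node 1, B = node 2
Nodal analysis, taking node 2 as the 0 V reference.
Source V1 fixes V_0 = 12 V.
KCL at each unknown node (sum of currents leaving = 0; resistances in Ω):
  Node 1: (V_1 - 12)/1000 + (V_1 - 0)/30 = 0
Collecting terms: 0.03433 × V_1 = 0.012  =>  V_1 = 0.3495 V
I_R1 = (V_0 - V_1)/R1 = (12 - 0.3495)/1000 = 0.01165 A
P_R1 = I_R1² × R1 = (0.01165)² × 1000 = 0.1357 W

Final answer: 0.1357 W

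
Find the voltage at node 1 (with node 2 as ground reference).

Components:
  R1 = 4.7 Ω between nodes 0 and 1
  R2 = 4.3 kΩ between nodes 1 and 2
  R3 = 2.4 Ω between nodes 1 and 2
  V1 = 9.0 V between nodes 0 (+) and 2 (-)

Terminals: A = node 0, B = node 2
Nodal analysis, taking node 2 as the 0 V reference.
Source V1 fixes V_0 = 9 V.
KCL at each unknown node (sum of currents leaving = 0; resistances in Ω):
  Node 1: (V_1 - 9)/4.7 + (V_1 - 0)/4300 + (V_1 - 0)/2.4 = 0
Collecting terms: 0.6297 × V_1 = 1.915  =>  V_1 = 3.041 V
The requested potential is V_1 = 3.041 V.

Final answer: V_1 = 3.041 V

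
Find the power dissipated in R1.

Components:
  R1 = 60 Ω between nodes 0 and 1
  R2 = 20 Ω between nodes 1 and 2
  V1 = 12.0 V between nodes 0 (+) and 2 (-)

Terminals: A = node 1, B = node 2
Nodal analysis, taking node 2 as the 0 V reference.
Source V1 fixes V_0 = 12 V.
KCL at each unknown node (sum of currents leaving = 0; resistances in Ω):
  Node 1: (V_1 - 12)/60 + (V_1 - 0)/20 = 0
Collecting terms: 0.06667 × V_1 = 0.2  =>  V_1 = 3 V
I_R1 = (V_0 - V_1)/R1 = (12 - 3)/60 = 0.15 A
P_R1 = I_R1² × R1 = (0.15)² × 60 = 1.35 W

Final answer: 1.35 W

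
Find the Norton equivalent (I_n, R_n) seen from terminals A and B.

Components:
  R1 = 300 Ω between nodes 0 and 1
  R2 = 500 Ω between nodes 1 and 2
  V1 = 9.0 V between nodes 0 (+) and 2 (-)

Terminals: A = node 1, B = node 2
Find the Thévenin equivalent first; then I_n = V_th/R_th and R_n = R_th.
Step 1 — V_th is the open-circuit voltage V_A - V_B (nothing connected across the terminals).
Nodal analysis, taking node 2 as the 0 V reference.
Source V1 fixes V_0 = 9 V.
KCL at each unknown node (sum of currents leaving = 0; resistances in Ω):
  Node 1: (V_1 - 9)/300 + (V_1 - 0)/500 = 0
Collecting terms: 0.005333 × V_1 = 0.03  =>  V_1 = 5.625 V
V_th = V_1 - V_2 = 5.625 - 0 = 5.625 V
Step 2 — R_th: zero the source — replace V1 by a short circuit (node 2 merges into node 0) — and find the resistance seen between A (node 1) and B (node 0).
Reduce the network between node 1 (A) and node 0 (B) by series/parallel combination:
  Rp1 = R1 ‖ R2 (parallel, both between nodes 0 and 1) = 1/(1/300 + 1/500) = 187.5 Ω
R_th = 187.5 Ω
I_n = V_th/R_th = 5.625/187.5 = 0.03 A, and R_n = R_th = 187.5 Ω

Final answer: I_n = 0.03 A, R_n = 187.5 Ω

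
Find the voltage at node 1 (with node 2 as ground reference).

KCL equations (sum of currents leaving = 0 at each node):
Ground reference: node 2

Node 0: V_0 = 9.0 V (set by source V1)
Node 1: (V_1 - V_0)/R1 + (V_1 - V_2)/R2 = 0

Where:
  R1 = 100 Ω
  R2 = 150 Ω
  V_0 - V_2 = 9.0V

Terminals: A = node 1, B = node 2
Nodal analysis, taking node 2 as the 0 V reference.
Source V1 fixes V_0 = 9 V.
KCL at each unknown node (sum of currents leaving = 0; resistances in Ω):
  Node 1: (V_1 - 9)/100 + (V_1 - 0)/150 = 0
Collecting terms: 0.01667 × V_1 = 0.09  =>  V_1 = 5.4 V
The requested potential is V_1 = 5.4 V.

Final answer: V_1 = 5.4 V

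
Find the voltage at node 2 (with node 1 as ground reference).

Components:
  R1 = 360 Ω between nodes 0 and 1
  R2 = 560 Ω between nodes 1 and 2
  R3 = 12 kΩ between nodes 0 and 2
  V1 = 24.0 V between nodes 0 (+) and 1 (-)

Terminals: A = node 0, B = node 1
Nodal analysis, taking node 1 as the 0 V reference.
Source V1 fixes V_0 = 24 V.
KCL at each unknown node (sum of currents leaving = 0; resistances in Ω):
  Node 2: (V_2 - 0)/560 + (V_2 - 24)/12000 = 0
Collecting terms: 0.001869 × V_2 = 0.002  =>  V_2 = 1.07 V
The requested potential is V_2 = 1.07 V.

Final answer: V_2 = 1.07 V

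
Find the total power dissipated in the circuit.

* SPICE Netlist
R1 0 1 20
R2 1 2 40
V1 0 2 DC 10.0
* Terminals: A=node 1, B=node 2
Nodal analysis, taking node 2 as the 0 V reference.
Source V1 fixes V_0 = 10 V.
KCL at each unknown node (sum of currents leaving = 0; resistances in Ω):
  Node 1: (V_1 - 10)/20 + (V_1 - 0)/40 = 0
Collecting terms: 0.075 × V_1 = 0.5  =>  V_1 = 6.667 V
Power in each resistor, P = (ΔV)²/R:
  P_R1 = (10 - 6.667)²/20 = 0.5556 W
  P_R2 = (6.667 - 0)²/40 = 1.111 W
P_total = P_R1 + P_R2 = 1.667 W

Final answer: 1.667 W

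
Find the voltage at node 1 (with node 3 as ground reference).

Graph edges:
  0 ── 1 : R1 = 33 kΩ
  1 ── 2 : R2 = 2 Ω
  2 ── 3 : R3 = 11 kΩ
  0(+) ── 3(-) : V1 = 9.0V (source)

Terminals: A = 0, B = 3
Nodal analysis, taking node 3 as the 0 V reference.
Source V1 fixes V_0 = 9 V.
KCL at each unknown node (sum of currents leaving = 0; resistances in Ω):
  Node 1: (V_1 - 9)/33000 + (V_1 - V_2)/2 = 0
  Node 2: (V_2 - V_1)/2 + (V_2 - 0)/11000 = 0
Collecting terms (coefficients in siemens):
  0.5·V_1 - 0.5·V_2 = 0.0002727
  0.5001·V_2 - 0.5·V_1 = 0
Determinant D = (0.5)(0.5001) - (-0.5)(-0.5) = 0.00006061
V_1 = [(0.0002727)(0.5001) - (-0.5)(0)]/D = 2.25 V
V_2 = [(0.5)(0) - (0.0002727)(-0.5)]/D = 2.25 V
The requested potential is V_1 = 2.25 V.

Final answer: V_1 = 2.25 V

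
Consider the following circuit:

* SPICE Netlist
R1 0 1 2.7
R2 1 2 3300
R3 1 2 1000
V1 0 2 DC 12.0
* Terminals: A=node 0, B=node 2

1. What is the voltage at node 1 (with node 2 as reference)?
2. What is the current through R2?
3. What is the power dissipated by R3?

Nodal analysis, taking node 2 as the 0 V reference.
Source V1 fixes V_0 = 12 V.
KCL at each unknown node (sum of currents leaving = 0; resistances in Ω):
  Node 1: (V_1 - 12)/2.7 + (V_1 - 0)/3300 + (V_1 - 0)/1000 = 0
Collecting terms: 0.3717 × V_1 = 4.444  =>  V_1 = 11.96 V
Part 1:
  Read off the nodal solution: V_1 = 11.96 V
Part 2:
  I_R2 = (V_1 - V_2)/R2 = (11.96 - 0)/3300 = 0.003624 A
  Magnitude: I_R2 = 0.003624 A
Part 3:
  I_R3 = (V_1 - V_2)/R3 = (11.96 - 0)/1000 = 0.01196 A
  P_R3 = I_R3² × R3 = (0.01196)² × 1000 = 0.143 W

Final answers:
1. V_1 = 11.96 V
2. I_R2 = 0.003624 A
3. P_R3 = 0.143 W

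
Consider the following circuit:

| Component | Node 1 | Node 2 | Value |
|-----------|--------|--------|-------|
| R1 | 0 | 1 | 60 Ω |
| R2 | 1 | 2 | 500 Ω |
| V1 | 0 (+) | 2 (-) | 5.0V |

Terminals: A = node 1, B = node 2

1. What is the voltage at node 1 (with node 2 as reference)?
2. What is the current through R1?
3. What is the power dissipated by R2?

Nodal analysis, taking node 2 as the 0 V reference.
Source V1 fixes V_0 = 5 V.
KCL at each unknown node (sum of currents leaving = 0; resistances in Ω):
  Node 1: (V_1 - 5)/60 + (V_1 - 0)/500 = 0
Collecting terms: 0.01867 × V_1 = 0.08333  =>  V_1 = 4.464 V
Part 1:
  Read off the nodal solution: V_1 = 4.464 V
Part 2:
  I_R1 = (V_0 - V_1)/R1 = (5 - 4.464)/60 = 0.008929 A
  Magnitude: I_R1 = 0.008929 A
Part 3:
  I_R2 = (V_1 - V_2)/R2 = (4.464 - 0)/500 = 0.008929 A
  P_R2 = I_R2² × R2 = (0.008929)² × 500 = 0.03986 W

Final answers:
1. V_1 = 4.464 V
2. I_R1 = 0.008929 A
3. P_R2 = 0.03986 W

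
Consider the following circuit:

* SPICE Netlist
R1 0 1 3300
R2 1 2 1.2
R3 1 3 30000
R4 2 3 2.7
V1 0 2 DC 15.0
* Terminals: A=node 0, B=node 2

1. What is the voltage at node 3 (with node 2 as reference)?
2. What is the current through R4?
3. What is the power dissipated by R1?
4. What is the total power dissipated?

Nodal analysis, taking node 2 as the 0 V reference.
Source V1 fixes V_0 = 15 V.
KCL at each unknown node (sum of currents leaving = 0; resistances in Ω):
  Node 1: (V_1 - 15)/3300 + (V_1 - 0)/1.2 + (V_1 - V_3)/30000 = 0
  Node 3: (V_3 - V_1)/30000 + (V_3 - 0)/2.7 = 0
Collecting terms (coefficients in siemens):
  0.8337·V_1 - 0.00003333·V_3 = 0.004545
  0.3704·V_3 - 0.00003333·V_1 = 0
Determinant D = (0.8337)(0.3704) - (-0.00003333)(-0.00003333) = 0.3088
V_1 = [(0.004545)(0.3704) - (-0.00003333)(0)]/D = 0.005452 V
V_3 = [(0.8337)(0) - (0.004545)(-0.00003333)]/D = 0.0000004907 V
Part 1:
  Read off the nodal solution: V_3 = 0.0000004907 V
Part 2:
  I_R4 = (V_2 - V_3)/R4 = (0 - 0.0000004907)/2.7 = -0.0000001817 A
  Magnitude: I_R4 = 0.0000001817 A
Part 3:
  I_R1 = (V_0 - V_1)/R1 = (15 - 0.005452)/3300 = 0.004544 A
  P_R1 = I_R1² × R1 = (0.004544)² × 3300 = 0.06813 W
Part 4:
  Power in each resistor, P = (ΔV)²/R:
    P_R1 = (15 - 0.005452)²/3300 = 0.06813 W
    P_R2 = (0.005452 - 0)²/1.2 = 0.00002477 W
    P_R3 = (0.005452 - 0.0000004907)²/30000 = 0.0000000009908 W
    P_R4 = (0 - 0.0000004907)²/2.7 = 0.00000000000008917 W
  P_total = P_R1 + P_R2 + P_R3 + P_R4 = 0.06816 W

Final answers:
1. V_3 = 4.907e-07 V
2. I_R4 = 1.817e-07 A
3. P_R1 = 0.06813 W
4. P_total = 0.06816 W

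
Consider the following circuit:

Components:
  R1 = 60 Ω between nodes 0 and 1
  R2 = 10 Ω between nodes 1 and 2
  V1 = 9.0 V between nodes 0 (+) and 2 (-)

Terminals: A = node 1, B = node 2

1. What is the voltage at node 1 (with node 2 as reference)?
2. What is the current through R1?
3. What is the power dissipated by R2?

Nodal analysis, taking node 2 as the 0 V reference.
Source V1 fixes V_0 = 9 V.
KCL at each unknown node (sum of currents leaving = 0; resistances in Ω):
  Node 1: (V_1 - 9)/60 + (V_1 - 0)/10 = 0
Collecting terms: 0.1167 × V_1 = 0.15  =>  V_1 = 1.286 V
Part 1:
  Read off the nodal solution: V_1 = 1.286 V
Part 2:
  I_R1 = (V_0 - V_1)/R1 = (9 - 1.286)/60 = 0.1286 A
  Magnitude: I_R1 = 0.1286 A
Part 3:
  I_R2 = (V_1 - V_2)/R2 = (1.286 - 0)/10 = 0.1286 A
  P_R2 = I_R2² × R2 = (0.1286)² × 10 = 0.1653 W

Final answers:
1. V_1 = 1.286 V
2. I_R1 = 0.1286 A
3. P_R2 = 0.1653 W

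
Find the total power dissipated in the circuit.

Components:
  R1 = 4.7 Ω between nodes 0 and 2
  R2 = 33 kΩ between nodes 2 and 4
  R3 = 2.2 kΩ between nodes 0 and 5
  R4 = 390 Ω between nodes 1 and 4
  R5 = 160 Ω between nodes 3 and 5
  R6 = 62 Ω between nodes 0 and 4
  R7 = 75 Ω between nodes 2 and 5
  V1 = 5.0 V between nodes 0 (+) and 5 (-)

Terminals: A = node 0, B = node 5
Nodal analysis, taking node 5 as the 0 V reference.
Source V1 fixes V_0 = 5 V.
KCL at each unknown node (sum of currents leaving = 0; resistances in Ω):
  Node 1: (V_1 - V_4)/390 = 0
  Node 2: (V_2 - 5)/4.7 + (V_2 - V_4)/33000 + (V_2 - 0)/75 = 0
  Node 3: (V_3 - 0)/160 = 0
  Node 4: (V_4 - V_2)/33000 + (V_4 - V_1)/390 + (V_4 - 5)/62 = 0
Collecting terms (coefficients in siemens):
  0.002564·V_1 - 0.002564·V_4 = 0
  0.2261·V_2 - 0.0000303·V_4 = 1.064
  0.00625·V_3 = 0
  0.01872·V_4 - 0.002564·V_1 - 0.0000303·V_2 = 0.08065
Solving these 4 simultaneous equations (Gaussian elimination) gives:
  V_1 = 4.999 V, V_2 = 4.705 V, V_3 = 0 V, V_4 = 4.999 V
Power in each resistor, P = (ΔV)²/R:
  P_R1 = (5 - 4.705)²/4.7 = 0.01849 W
  P_R2 = (4.705 - 4.999)²/33000 = 0.000002624 W
  P_R3 = (5 - 0)²/2200 = 0.01136 W
  P_R4 = (4.999 - 4.999)²/390 = 0 W
  P_R5 = (0 - 0)²/160 = 0 W
  P_R6 = (5 - 4.999)²/62 = 0.00000000493 W
  P_R7 = (4.705 - 0)²/75 = 0.2952 W
P_total = P_R1 + P_R2 + P_R3 + P_R4 + P_R5 + P_R6 + P_R7 = 0.325 W

Final answer: 0.325 W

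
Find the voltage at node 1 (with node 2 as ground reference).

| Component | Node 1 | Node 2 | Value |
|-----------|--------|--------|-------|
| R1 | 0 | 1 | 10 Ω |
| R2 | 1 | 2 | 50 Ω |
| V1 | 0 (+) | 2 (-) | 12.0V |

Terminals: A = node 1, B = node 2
Nodal analysis, taking node 2 as the 0 V reference.
Source V1 fixes V_0 = 12 V.
KCL at each unknown node (sum of currents leaving = 0; resistances in Ω):
  Node 1: (V_1 - 12)/10 + (V_1 - 0)/50 = 0
Collecting terms: 0.12 × V_1 = 1.2  =>  V_1 = 10 V
The requested potential is V_1 = 10 V.

Final answer: V_1 = 10 V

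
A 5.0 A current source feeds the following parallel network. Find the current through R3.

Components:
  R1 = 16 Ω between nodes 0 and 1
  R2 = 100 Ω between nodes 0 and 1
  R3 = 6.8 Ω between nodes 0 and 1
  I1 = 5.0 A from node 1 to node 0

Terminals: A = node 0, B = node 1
All resistors sit directly between nodes 0 and 1, so they are in parallel and share one voltage V; the full source current 5 A splits among them.
1/R_par = 1/16 + 1/100 + 1/6.8 = 0.2196 S  =>  R_par = 4.555 Ω
V = I × R_par = 5 × 4.555 = 22.77 V
I_R3 = V/R3 = 22.77/6.8 = 3.349 A

Final answer: 3.349 A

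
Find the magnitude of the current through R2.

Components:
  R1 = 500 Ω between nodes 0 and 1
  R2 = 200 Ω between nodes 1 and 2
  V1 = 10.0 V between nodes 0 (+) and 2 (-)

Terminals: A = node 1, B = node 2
Nodal analysis, taking node 2 as the 0 V reference.
Source V1 fixes V_0 = 10 V.
KCL at each unknown node (sum of currents leaving = 0; resistances in Ω):
  Node 1: (V_1 - 10)/500 + (V_1 - 0)/200 = 0
Collecting terms: 0.007 × V_1 = 0.02  =>  V_1 = 2.857 V
I_R2 = (V_1 - V_2)/R2 = (2.857 - 0)/200 = 0.01429 A
|I_R2| = 0.01429 A

Final answer: |I_R2| = 0.01429 A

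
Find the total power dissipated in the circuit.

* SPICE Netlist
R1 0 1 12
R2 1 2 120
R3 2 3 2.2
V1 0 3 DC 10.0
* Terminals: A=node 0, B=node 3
Nodal analysis, taking node 3 as the 0 V reference.
Source V1 fixes V_0 = 10 V.
KCL at each unknown node (sum of currents leaving = 0; resistances in Ω):
  Node 1: (V_1 - 10)/12 + (V_1 - V_2)/120 = 0
  Node 2: (V_2 - V_1)/120 + (V_2 - 0)/2.2 = 0
Collecting terms (coefficients in siemens):
  0.09167·V_1 - 0.008333·V_2 = 0.8333
  0.4629·V_2 - 0.008333·V_1 = 0
Determinant D = (0.09167)(0.4629) - (-0.008333)(-0.008333) = 0.04236
V_1 = [(0.8333)(0.4629) - (-0.008333)(0)]/D = 9.106 V
V_2 = [(0.09167)(0) - (0.8333)(-0.008333)]/D = 0.1639 V
Power in each resistor, P = (ΔV)²/R:
  P_R1 = (10 - 9.106)²/12 = 0.06663 W
  P_R2 = (9.106 - 0.1639)²/120 = 0.6663 W
  P_R3 = (0.1639 - 0)²/2.2 = 0.01222 W
P_total = P_R1 + P_R2 + P_R3 = 0.7452 W

Final answer: 0.7452 W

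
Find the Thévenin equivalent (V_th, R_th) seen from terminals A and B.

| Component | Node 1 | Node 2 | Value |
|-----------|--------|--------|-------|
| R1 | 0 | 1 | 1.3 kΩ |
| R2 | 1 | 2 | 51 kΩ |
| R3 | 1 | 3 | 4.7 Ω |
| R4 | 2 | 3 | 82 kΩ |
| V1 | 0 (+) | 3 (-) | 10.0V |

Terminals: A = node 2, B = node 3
Step 1 — V_th is the open-circuit voltage V_A - V_B (nothing connected across the terminals).
Nodal analysis, taking node 3 as the 0 V reference.
Source V1 fixes V_0 = 10 V.
KCL at each unknown node (sum of currents leaving = 0; resistances in Ω):
  Node 1: (V_1 - 10)/1300 + (V_1 - V_2)/51000 + (V_1 - 0)/4.7 = 0
  Node 2: (V_2 - V_1)/51000 + (V_2 - 0)/82000 = 0
Collecting terms (coefficients in siemens):
  0.2136·V_1 - 0.00001961·V_2 = 0.007692
  0.0000318·V_2 - 0.00001961·V_1 = 0
Determinant D = (0.2136)(0.0000318) - (-0.00001961)(-0.00001961) = 0.000006791
V_1 = [(0.007692)(0.0000318) - (-0.00001961)(0)]/D = 0.03602 V
V_2 = [(0.2136)(0) - (0.007692)(-0.00001961)]/D = 0.02221 V
V_th = V_2 - V_3 = 0.02221 - 0 = 0.02221 V
Step 2 — R_th: zero the source — replace V1 by a short circuit (node 3 merges into node 0) — and find the resistance seen between A (node 2) and B (node 0).
Reduce the network between node 2 (A) and node 0 (B) by series/parallel combination:
  Rp1 = R1 ‖ R3 (parallel, both between nodes 0 and 1) = 1/(1/1300 + 1/4.7) = 4.683 Ω
  Rs1 = R2 + Rp1 (series, joined only at node 1) = 51000 + 4.683 = 51000 Ω
  Rp2 = R4 ‖ Rs1 (parallel, both between nodes 0 and 2) = 1/(1/82000 + 1/51000) = 31450 Ω
R_th = 31.45 kΩ

Final answer: V_th = 0.02221 V, R_th = 31.45 kΩ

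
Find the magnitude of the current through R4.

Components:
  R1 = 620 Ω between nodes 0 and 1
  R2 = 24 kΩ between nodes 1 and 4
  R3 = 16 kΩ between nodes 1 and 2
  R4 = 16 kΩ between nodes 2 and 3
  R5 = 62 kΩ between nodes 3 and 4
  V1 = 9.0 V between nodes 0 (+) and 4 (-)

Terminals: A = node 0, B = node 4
Nodal analysis, taking node 4 as the 0 V reference.
Source V1 fixes V_0 = 9 V.
KCL at each unknown node (sum of currents leaving = 0; resistances in Ω):
  Node 1: (V_1 - 9)/620 + (V_1 - 0)/24000 + (V_1 - V_2)/16000 = 0
  Node 2: (V_2 - V_1)/16000 + (V_2 - V_3)/16000 = 0
  Node 3: (V_3 - V_2)/16000 + (V_3 - 0)/62000 = 0
Collecting terms (coefficients in siemens):
  0.001717·V_1 - 0.0000625·V_2 = 0.01452
  0.000125·V_2 - 0.0000625·V_1 - 0.0000625·V_3 = 0
  0.00007863·V_3 - 0.0000625·V_2 = 0
Solving these 3 simultaneous equations (Gaussian elimination) gives:
  V_1 = 8.717 V, V_2 = 7.234 V, V_3 = 5.75 V
I_R4 = (V_2 - V_3)/R4 = (7.234 - 5.75)/16000 = 0.00009274 A
|I_R4| = 0.00009274 A

Final answer: |I_R4| = 9.274e-05 A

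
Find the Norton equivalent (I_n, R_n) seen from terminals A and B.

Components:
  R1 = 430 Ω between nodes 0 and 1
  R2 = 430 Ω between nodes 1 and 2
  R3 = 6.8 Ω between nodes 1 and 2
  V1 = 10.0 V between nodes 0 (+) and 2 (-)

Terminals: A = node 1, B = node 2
Find the Thévenin equivalent first; then I_n = V_th/R_th and R_n = R_th.
Step 1 — V_th is the open-circuit voltage V_A - V_B (nothing connected across the terminals).
Nodal analysis, taking node 2 as the 0 V reference.
Source V1 fixes V_0 = 10 V.
KCL at each unknown node (sum of currents leaving = 0; resistances in Ω):
  Node 1: (V_1 - 10)/430 + (V_1 - 0)/430 + (V_1 - 0)/6.8 = 0
Collecting terms: 0.1517 × V_1 = 0.02326  =>  V_1 = 0.1533 V
V_th = V_1 - V_2 = 0.1533 - 0 = 0.1533 V
Step 2 — R_th: zero the source — replace V1 by a short circuit (node 2 merges into node 0) — and find the resistance seen between A (node 1) and B (node 0).
Reduce the network between node 1 (A) and node 0 (B) by series/parallel combination:
  Rp1 = R1 ‖ R2 ‖ R3 (parallel, all between nodes 0 and 1) = 1/(1/430 + 1/430 + 1/6.8) = 6.592 Ω
R_th = 6.592 Ω
I_n = V_th/R_th = 0.1533/6.592 = 0.02326 A, and R_n = R_th = 6.592 Ω

Final answer: I_n = 0.02326 A, R_n = 6.592 Ω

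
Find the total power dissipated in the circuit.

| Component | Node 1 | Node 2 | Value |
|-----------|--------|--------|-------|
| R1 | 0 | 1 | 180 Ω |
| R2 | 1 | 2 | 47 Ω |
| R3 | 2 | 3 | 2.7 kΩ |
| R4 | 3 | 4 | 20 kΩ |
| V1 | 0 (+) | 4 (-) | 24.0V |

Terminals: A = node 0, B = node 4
Nodal analysis, taking node 4 as the 0 V reference.
Source V1 fixes V_0 = 24 V.
KCL at each unknown node (sum of currents leaving = 0; resistances in Ω):
  Node 1: (V_1 - 24)/180 + (V_1 - V_2)/47 = 0
  Node 2: (V_2 - V_1)/47 + (V_2 - V_3)/2700 = 0
  Node 3: (V_3 - V_2)/2700 + (V_3 - 0)/20000 = 0
Collecting terms (coefficients in siemens):
  0.02683·V_1 - 0.02128·V_2 = 0.1333
  0.02165·V_2 - 0.02128·V_1 - 0.0003704·V_3 = 0
  0.0004204·V_3 - 0.0003704·V_2 = 0
Solving these 3 simultaneous equations (Gaussian elimination) gives:
  V_1 = 23.81 V, V_2 = 23.76 V, V_3 = 20.94 V
Power in each resistor, P = (ΔV)²/R:
  P_R1 = (24 - 23.81)²/180 = 0.0001972 W
  P_R2 = (23.81 - 23.76)²/47 = 0.0000515 W
  P_R3 = (23.76 - 20.94)²/2700 = 0.002959 W
  P_R4 = (20.94 - 0)²/20000 = 0.02192 W
P_total = P_R1 + P_R2 + P_R3 + P_R4 = 0.02512 W

Final answer: 0.02512 W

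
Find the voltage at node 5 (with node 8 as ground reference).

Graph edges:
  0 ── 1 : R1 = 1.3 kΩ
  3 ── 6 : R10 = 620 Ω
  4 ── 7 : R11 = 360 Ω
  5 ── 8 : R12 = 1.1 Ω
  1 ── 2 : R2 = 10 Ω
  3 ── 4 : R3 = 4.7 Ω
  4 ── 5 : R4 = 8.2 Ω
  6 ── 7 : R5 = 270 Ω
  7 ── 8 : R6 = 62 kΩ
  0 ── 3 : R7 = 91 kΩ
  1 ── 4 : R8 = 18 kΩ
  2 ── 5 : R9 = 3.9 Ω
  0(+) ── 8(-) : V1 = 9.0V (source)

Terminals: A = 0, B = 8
Nodal analysis, taking node 8 as the 0 V reference.
Source V1 fixes V_0 = 9 V.
KCL at each unknown node (sum of currents leaving = 0; resistances in Ω):
  Node 1: (V_1 - 9)/1300 + (V_1 - V_2)/10 + (V_1 - V_4)/18000 = 0
  Node 2: (V_2 - V_1)/10 + (V_2 - V_5)/3.9 = 0
  Node 3: (V_3 - V_4)/4.7 + (V_3 - 9)/91000 + (V_3 - V_6)/620 = 0
  Node 4: (V_4 - V_3)/4.7 + (V_4 - V_5)/8.2 + (V_4 - V_1)/18000 + (V_4 - V_7)/360 = 0
  Node 5: (V_5 - V_4)/8.2 + (V_5 - V_2)/3.9 + (V_5 - 0)/1.1 = 0
  Node 6: (V_6 - V_7)/270 + (V_6 - V_3)/620 = 0
  Node 7: (V_7 - V_6)/270 + (V_7 - 0)/62000 + (V_7 - V_4)/360 = 0
Collecting terms (coefficients in siemens):
  0.1008·V_1 - 0.1·V_2 - 0.00005556·V_4 = 0.006923
  0.3564·V_2 - 0.1·V_1 - 0.2564·V_5 = 0
  0.2144·V_3 - 0.2128·V_4 - 0.001613·V_6 = 0.0000989
  0.3376·V_4 - 0.00005556·V_1 - 0.2128·V_3 - 0.122·V_5 - 0.002778·V_7 = 0
  1.287·V_5 - 0.2564·V_2 - 0.122·V_4 = 0
  0.005317·V_6 - 0.001613·V_3 - 0.003704·V_7 = 0
  0.006498·V_7 - 0.002778·V_4 - 0.003704·V_6 = 0
Solving these 7 simultaneous equations (Gaussian elimination) gives:
  V_1 = 0.1027 V, V_2 = 0.03431 V, V_3 = 0.008951 V, V_4 = 0.008489 V
  V_5 = 0.007637 V, V_6 = 0.008697 V, V_7 = 0.008587 V
The requested potential is V_5 = 0.007637 V.

Final answer: V_5 = 0.007637 V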